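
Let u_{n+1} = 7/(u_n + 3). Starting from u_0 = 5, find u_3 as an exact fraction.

217/149

u_1 = 7/(5 + 3) = 7/8.
u_2 = 7/(7/8 + 3) = 56/31.
u_3 = 7/(56/31 + 3) = 217/149.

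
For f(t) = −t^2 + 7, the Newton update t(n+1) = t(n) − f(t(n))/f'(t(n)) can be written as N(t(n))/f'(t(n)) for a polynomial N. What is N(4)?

−23

f'(t) = −2t.
N(t) = t·f'(t) − f(t) = t·(−2t) − (−t^2 + 7) = −t^2 − 7.
N(4) = −23.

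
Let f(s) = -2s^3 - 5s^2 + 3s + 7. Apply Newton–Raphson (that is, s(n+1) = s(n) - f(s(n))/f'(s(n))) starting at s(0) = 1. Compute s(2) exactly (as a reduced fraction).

48403/40417

f'(s) = -6s^2 - 10s + 3.
f(1) = 3, f'(1) = -13, so s(1) = 1 - 3/(-13) = 16/13.
f(16/13) = -1341/2197, f'(16/13) = -3109/169, so s(2) = (16/13) - (-1341/2197)/(-3109/169) = 48403/40417.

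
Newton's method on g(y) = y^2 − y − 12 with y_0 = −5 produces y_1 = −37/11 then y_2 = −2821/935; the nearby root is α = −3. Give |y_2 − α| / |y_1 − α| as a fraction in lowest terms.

y_1 − α = −37/11 − (−3) = −37/11 + 3 = −4/11, so |y_1 − α| = 4/11.
y_2 − α = −2821/935 − (−3) = −2821/935 + 3 = −16/935, so |y_2 − α| = 16/935.
Ratio = (16/935) / (4/11) = 4/85.

4/85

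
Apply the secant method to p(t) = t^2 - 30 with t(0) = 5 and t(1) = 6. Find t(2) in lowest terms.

p(5) = -5, p(6) = 6. t(2) = 6 - 6·(6 - 5)/(6 - (-5)) = 60/11.

60/11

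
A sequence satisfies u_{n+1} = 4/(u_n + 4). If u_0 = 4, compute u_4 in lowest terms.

44/53

u_1 = 4/(4 + 4) = 1/2.
u_2 = 4/(1/2 + 4) = 8/9.
u_3 = 4/(8/9 + 4) = 9/11.
u_4 = 4/(9/11 + 4) = 44/53.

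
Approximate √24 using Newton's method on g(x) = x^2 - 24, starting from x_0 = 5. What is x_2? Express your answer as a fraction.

g'(x) = 2x.
g(5) = 1, g'(5) = 10, so x_1 = 5 - 1/10 = 49/10.
g(49/10) = 1/100, g'(49/10) = 49/5, so x_2 = (49/10) - (1/100)/(49/5) = 4801/980.

4801/980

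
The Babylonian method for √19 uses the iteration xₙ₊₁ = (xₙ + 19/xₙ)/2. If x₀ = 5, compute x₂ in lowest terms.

959/220

x₁ = (5 + 19/5)/2 = 22/5.
x₂ = (22/5 + 19/(22/5))/2 = 959/220.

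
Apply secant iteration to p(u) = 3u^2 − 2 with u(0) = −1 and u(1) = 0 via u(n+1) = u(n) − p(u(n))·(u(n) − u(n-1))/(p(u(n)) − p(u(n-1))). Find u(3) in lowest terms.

−1

p(−1) = 1, p(0) = −2. u(2) = 0 − (−2)·(0 − (−1))/((−2) − 1) = −2/3.
p(0) = −2, p(−2/3) = −2/3. u(3) = (−2/3) − (−2/3)·((−2/3) − 0)/((−2/3) − (−2)) = −1.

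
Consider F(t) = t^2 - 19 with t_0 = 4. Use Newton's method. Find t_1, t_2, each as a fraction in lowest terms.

F'(t) = 2t.
F(4) = -3, F'(4) = 8, so t_1 = 4 - (-3)/8 = 35/8.
F(35/8) = 9/64, F'(35/8) = 35/4, so t_2 = (35/8) - (9/64)/(35/4) = 2441/560.

t_1 = 35/8, t_2 = 2441/560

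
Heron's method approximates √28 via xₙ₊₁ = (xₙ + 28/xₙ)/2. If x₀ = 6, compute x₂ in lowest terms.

x₁ = (6 + 28/6)/2 = 16/3.
x₂ = (16/3 + 28/(16/3))/2 = 127/24.

127/24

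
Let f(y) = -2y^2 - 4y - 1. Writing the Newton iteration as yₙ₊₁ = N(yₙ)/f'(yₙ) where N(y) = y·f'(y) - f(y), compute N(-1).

-1

f'(y) = -4y - 4.
N(y) = y·f'(y) - f(y) = y·(-4y - 4) - (-2y^2 - 4y - 1) = -2y^2 + 1.
N(-1) = -1.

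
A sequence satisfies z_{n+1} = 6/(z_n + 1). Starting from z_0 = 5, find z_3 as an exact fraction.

3/2

z_1 = 6/(5 + 1) = 1.
z_2 = 6/(1 + 1) = 3.
z_3 = 6/(3 + 1) = 3/2.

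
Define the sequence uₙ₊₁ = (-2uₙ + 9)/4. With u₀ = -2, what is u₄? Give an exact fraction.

u₁ = (-2·(-2) + 9)/4 = 13/4.
u₂ = (-2·(13/4) + 9)/4 = 5/8.
u₃ = (-2·(5/8) + 9)/4 = 31/16.
u₄ = (-2·(31/16) + 9)/4 = 41/32.

41/32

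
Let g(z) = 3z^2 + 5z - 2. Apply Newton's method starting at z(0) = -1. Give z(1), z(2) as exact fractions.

g'(z) = 6z + 5.
g(-1) = -4, g'(-1) = -1, so z(1) = (-1) - (-4)/(-1) = -5.
g(-5) = 48, g'(-5) = -25, so z(2) = (-5) - 48/(-25) = -77/25.

z(1) = -5, z(2) = -77/25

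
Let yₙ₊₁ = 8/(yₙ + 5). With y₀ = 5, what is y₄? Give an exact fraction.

y₁ = 8/(5 + 5) = 4/5.
y₂ = 8/(4/5 + 5) = 40/29.
y₃ = 8/(40/29 + 5) = 232/185.
y₄ = 8/(232/185 + 5) = 1480/1157.

1480/1157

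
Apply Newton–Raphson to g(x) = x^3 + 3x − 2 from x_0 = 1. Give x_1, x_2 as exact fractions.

x_1 = 2/3, x_2 = 70/117

g'(x) = 3x^2 + 3.
g(1) = 2, g'(1) = 6, so x_1 = 1 − 2/6 = 2/3.
g(2/3) = 8/27, g'(2/3) = 13/3, so x_2 = (2/3) − (8/27)/(13/3) = 70/117.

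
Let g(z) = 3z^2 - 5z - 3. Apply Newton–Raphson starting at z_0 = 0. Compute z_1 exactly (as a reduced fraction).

g'(z) = 6z - 5.
g(0) = -3, g'(0) = -5, so z_1 = 0 - (-3)/(-5) = -3/5.

-3/5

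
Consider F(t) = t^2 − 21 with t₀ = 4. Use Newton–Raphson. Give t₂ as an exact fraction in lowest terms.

F'(t) = 2t.
F(4) = −5, F'(4) = 8, so t₁ = 4 − (−5)/8 = 37/8.
F(37/8) = 25/64, F'(37/8) = 37/4, so t₂ = (37/8) − (25/64)/(37/4) = 2713/592.

2713/592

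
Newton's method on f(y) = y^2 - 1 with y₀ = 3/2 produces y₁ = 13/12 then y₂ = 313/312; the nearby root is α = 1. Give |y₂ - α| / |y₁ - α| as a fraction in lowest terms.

1/26

y₁ - α = 13/12 - 1 = 1/12, so |y₁ - α| = 1/12.
y₂ - α = 313/312 - 1 = 1/312, so |y₂ - α| = 1/312.
Ratio = (1/312) / (1/12) = 1/26.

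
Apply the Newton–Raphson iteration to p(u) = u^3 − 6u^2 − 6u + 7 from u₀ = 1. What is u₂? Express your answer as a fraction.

31853/44505

p'(u) = 3u^2 − 12u − 6.
p(1) = −4, p'(1) = −15, so u₁ = 1 − (−4)/(−15) = 11/15.
p(11/15) = −784/3375, p'(11/15) = −989/75, so u₂ = (11/15) − (−784/3375)/(−989/75) = 31853/44505.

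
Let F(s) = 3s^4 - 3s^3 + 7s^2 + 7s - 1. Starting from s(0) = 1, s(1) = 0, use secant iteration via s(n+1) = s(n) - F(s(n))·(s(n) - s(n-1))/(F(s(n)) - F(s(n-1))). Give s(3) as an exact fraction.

2744/20541

F(1) = 13, F(0) = -1. s(2) = 0 - (-1)·(0 - 1)/((-1) - 13) = 1/14.
F(0) = -1, F(1/14) = -17875/38416. s(3) = (1/14) - (-17875/38416)·((1/14) - 0)/((-17875/38416) - (-1)) = 2744/20541.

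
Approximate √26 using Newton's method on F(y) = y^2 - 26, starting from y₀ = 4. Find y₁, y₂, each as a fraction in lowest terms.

y₁ = 21/4, y₂ = 857/168

F'(y) = 2y.
F(4) = -10, F'(4) = 8, so y₁ = 4 - (-10)/8 = 21/4.
F(21/4) = 25/16, F'(21/4) = 21/2, so y₂ = (21/4) - (25/16)/(21/2) = 857/168.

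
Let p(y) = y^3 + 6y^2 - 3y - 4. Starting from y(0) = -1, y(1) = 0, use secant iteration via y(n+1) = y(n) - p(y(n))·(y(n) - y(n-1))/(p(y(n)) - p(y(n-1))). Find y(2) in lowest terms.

-1/2

p(-1) = 4, p(0) = -4. y(2) = 0 - (-4)·(0 - (-1))/((-4) - 4) = -1/2.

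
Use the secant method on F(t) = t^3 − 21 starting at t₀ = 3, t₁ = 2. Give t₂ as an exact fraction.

F(3) = 6, F(2) = −13. t₂ = 2 − (−13)·(2 − 3)/((−13) − 6) = 51/19.

51/19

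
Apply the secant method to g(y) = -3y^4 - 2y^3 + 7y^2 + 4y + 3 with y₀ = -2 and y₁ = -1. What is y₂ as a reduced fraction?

g(-2) = -9, g(-1) = 5. y₂ = (-1) - 5·((-1) - (-2))/(5 - (-9)) = -19/14.

-19/14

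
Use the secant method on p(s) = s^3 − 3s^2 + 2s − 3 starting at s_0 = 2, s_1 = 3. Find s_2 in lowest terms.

5/2

p(2) = −3, p(3) = 3. s_2 = 3 − 3·(3 − 2)/(3 − (−3)) = 5/2.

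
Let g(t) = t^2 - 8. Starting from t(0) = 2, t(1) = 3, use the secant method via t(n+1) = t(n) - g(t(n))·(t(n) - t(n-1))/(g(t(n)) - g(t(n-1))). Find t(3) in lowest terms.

g(2) = -4, g(3) = 1. t(2) = 3 - 1·(3 - 2)/(1 - (-4)) = 14/5.
g(3) = 1, g(14/5) = -4/25. t(3) = (14/5) - (-4/25)·((14/5) - 3)/((-4/25) - 1) = 82/29.

82/29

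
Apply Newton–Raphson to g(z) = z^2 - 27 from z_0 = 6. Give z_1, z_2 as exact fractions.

g'(z) = 2z.
g(6) = 9, g'(6) = 12, so z_1 = 6 - 9/12 = 21/4.
g(21/4) = 9/16, g'(21/4) = 21/2, so z_2 = (21/4) - (9/16)/(21/2) = 291/56.

z_1 = 21/4, z_2 = 291/56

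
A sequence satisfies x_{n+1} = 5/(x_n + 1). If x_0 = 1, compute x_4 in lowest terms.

x_1 = 5/(1 + 1) = 5/2.
x_2 = 5/(5/2 + 1) = 10/7.
x_3 = 5/(10/7 + 1) = 35/17.
x_4 = 5/(35/17 + 1) = 85/52.

85/52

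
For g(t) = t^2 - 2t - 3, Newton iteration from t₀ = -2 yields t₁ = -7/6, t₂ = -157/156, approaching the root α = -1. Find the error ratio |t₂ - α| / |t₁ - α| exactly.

t₁ - α = -7/6 - (-1) = -7/6 + 1 = -1/6, so |t₁ - α| = 1/6.
t₂ - α = -157/156 - (-1) = -157/156 + 1 = -1/156, so |t₂ - α| = 1/156.
Ratio = (1/156) / (1/6) = 1/26.

1/26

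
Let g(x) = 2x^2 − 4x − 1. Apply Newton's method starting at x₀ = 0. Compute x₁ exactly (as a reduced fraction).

−1/4

g'(x) = 4x − 4.
g(0) = −1, g'(0) = −4, so x₁ = 0 − (−1)/(−4) = −1/4.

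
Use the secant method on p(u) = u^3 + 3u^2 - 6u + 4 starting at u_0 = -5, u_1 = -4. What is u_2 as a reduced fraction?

-31/7

p(-5) = -16, p(-4) = 12. u_2 = (-4) - 12·((-4) - (-5))/(12 - (-16)) = -31/7.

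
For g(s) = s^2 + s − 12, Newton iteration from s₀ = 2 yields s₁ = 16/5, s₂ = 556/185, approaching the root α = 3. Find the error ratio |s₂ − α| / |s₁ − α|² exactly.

s₁ − α = 16/5 − 3 = 1/5, so |s₁ − α| = 1/5.
s₂ − α = 556/185 − 3 = 1/185, so |s₂ − α| = 1/185.
|s₁ − α|² = 1/25.
Ratio = (1/185) / (1/25) = 5/37.

5/37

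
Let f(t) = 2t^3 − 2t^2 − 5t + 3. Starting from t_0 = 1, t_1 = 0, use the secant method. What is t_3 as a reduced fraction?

75/137

f(1) = −2, f(0) = 3. t_2 = 0 − 3·(0 − 1)/(3 − (−2)) = 3/5.
f(0) = 3, f(3/5) = −36/125. t_3 = (3/5) − (−36/125)·((3/5) − 0)/((−36/125) − 3) = 75/137.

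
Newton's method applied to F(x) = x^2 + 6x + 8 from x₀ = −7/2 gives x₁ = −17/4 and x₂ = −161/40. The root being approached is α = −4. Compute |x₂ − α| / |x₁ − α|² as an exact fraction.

2/5

x₁ − α = −17/4 − (−4) = −17/4 + 4 = −1/4, so |x₁ − α| = 1/4.
x₂ − α = −161/40 − (−4) = −161/40 + 4 = −1/40, so |x₂ − α| = 1/40.
|x₁ − α|² = 1/16.
Ratio = (1/40) / (1/16) = 2/5.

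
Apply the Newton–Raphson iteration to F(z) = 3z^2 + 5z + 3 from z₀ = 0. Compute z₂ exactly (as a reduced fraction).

F'(z) = 6z + 5.
F(0) = 3, F'(0) = 5, so z₁ = 0 - 3/5 = -3/5.
F(-3/5) = 27/25, F'(-3/5) = 7/5, so z₂ = (-3/5) - (27/25)/(7/5) = -48/35.

-48/35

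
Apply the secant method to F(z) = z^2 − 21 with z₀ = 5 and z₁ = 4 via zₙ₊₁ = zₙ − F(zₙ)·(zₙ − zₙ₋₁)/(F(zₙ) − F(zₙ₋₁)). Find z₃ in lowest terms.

F(5) = 4, F(4) = −5. z₂ = 4 − (−5)·(4 − 5)/((−5) − 4) = 41/9.
F(4) = −5, F(41/9) = −20/81. z₃ = (41/9) − (−20/81)·((41/9) − 4)/((−20/81) − (−5)) = 353/77.

353/77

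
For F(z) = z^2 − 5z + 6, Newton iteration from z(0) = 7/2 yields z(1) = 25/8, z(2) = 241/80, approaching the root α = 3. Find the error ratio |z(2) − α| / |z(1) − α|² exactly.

4/5

z(1) − α = 25/8 − 3 = 1/8, so |z(1) − α| = 1/8.
z(2) − α = 241/80 − 3 = 1/80, so |z(2) − α| = 1/80.
|z(1) − α|² = 1/64.
Ratio = (1/80) / (1/64) = 4/5.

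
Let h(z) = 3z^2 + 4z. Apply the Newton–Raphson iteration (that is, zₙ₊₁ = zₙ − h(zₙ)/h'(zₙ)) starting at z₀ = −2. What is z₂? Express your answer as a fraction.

h'(z) = 6z + 4.
h(−2) = 4, h'(−2) = −8, so z₁ = (−2) − 4/(−8) = −3/2.
h(−3/2) = 3/4, h'(−3/2) = −5, so z₂ = (−3/2) − (3/4)/(−5) = −27/20.

−27/20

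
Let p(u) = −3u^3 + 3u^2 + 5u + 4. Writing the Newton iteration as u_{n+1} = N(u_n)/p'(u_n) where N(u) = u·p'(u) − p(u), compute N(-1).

5

p'(u) = −9u^2 + 6u + 5.
N(u) = u·p'(u) − p(u) = u·(−9u^2 + 6u + 5) − (−3u^3 + 3u^2 + 5u + 4) = −6u^3 + 3u^2 − 4.
N(-1) = 5.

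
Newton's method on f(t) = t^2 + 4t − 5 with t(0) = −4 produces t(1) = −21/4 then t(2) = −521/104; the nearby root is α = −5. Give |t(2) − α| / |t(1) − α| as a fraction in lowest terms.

1/26

t(1) − α = −21/4 − (−5) = −21/4 + 5 = −1/4, so |t(1) − α| = 1/4.
t(2) − α = −521/104 − (−5) = −521/104 + 5 = −1/104, so |t(2) − α| = 1/104.
Ratio = (1/104) / (1/4) = 1/26.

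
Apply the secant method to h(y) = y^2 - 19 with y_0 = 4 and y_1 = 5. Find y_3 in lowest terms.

61/14

h(4) = -3, h(5) = 6. y_2 = 5 - 6·(5 - 4)/(6 - (-3)) = 13/3.
h(5) = 6, h(13/3) = -2/9. y_3 = (13/3) - (-2/9)·((13/3) - 5)/((-2/9) - 6) = 61/14.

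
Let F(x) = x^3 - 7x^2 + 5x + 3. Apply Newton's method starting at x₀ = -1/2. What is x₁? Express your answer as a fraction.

F'(x) = 3x^2 - 14x + 5.
F(-1/2) = -11/8, F'(-1/2) = 51/4, so x₁ = (-1/2) - (-11/8)/(51/4) = -20/51.

-20/51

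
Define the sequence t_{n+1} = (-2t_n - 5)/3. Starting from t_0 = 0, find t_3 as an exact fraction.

t_1 = (-2·0 - 5)/3 = -5/3.
t_2 = (-2·(-5/3) - 5)/3 = -5/9.
t_3 = (-2·(-5/9) - 5)/3 = -35/27.

-35/27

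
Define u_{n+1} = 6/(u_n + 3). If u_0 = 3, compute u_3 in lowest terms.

4/3

u_1 = 6/(3 + 3) = 1.
u_2 = 6/(1 + 3) = 3/2.
u_3 = 6/(3/2 + 3) = 4/3.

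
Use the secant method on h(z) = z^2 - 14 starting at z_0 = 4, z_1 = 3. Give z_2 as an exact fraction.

h(4) = 2, h(3) = -5. z_2 = 3 - (-5)·(3 - 4)/((-5) - 2) = 26/7.

26/7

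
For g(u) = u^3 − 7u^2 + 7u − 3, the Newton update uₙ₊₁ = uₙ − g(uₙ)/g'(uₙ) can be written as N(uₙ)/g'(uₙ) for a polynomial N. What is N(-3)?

−114

g'(u) = 3u^2 − 14u + 7.
N(u) = u·g'(u) − g(u) = u·(3u^2 − 14u + 7) − (u^3 − 7u^2 + 7u − 3) = 2u^3 − 7u^2 + 3.
N(-3) = −114.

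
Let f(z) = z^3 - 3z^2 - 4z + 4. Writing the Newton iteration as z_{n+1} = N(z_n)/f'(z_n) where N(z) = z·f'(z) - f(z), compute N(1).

f'(z) = 3z^2 - 6z - 4.
N(z) = z·f'(z) - f(z) = z·(3z^2 - 6z - 4) - (z^3 - 3z^2 - 4z + 4) = 2z^3 - 3z^2 - 4.
N(1) = -5.

-5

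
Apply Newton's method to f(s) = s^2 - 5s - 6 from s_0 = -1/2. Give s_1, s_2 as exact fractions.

s_1 = -25/24, s_2 = -4081/4080

f'(s) = 2s - 5.
f(-1/2) = -13/4, f'(-1/2) = -6, so s_1 = (-1/2) - (-13/4)/(-6) = -25/24.
f(-25/24) = 169/576, f'(-25/24) = -85/12, so s_2 = (-25/24) - (169/576)/(-85/12) = -4081/4080.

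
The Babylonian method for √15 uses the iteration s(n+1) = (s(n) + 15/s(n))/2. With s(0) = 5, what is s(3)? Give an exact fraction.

s(1) = (5 + 15/5)/2 = 4.
s(2) = (4 + 15/4)/2 = 31/8.
s(3) = (31/8 + 15/(31/8))/2 = 1921/496.

1921/496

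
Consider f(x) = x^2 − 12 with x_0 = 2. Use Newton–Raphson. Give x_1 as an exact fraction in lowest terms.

f'(x) = 2x.
f(2) = −8, f'(2) = 4, so x_1 = 2 − (−8)/4 = 4.

4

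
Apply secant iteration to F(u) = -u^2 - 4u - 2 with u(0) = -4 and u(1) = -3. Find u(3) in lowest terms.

F(-4) = -2, F(-3) = 1. u(2) = (-3) - 1·((-3) - (-4))/(1 - (-2)) = -10/3.
F(-3) = 1, F(-10/3) = 2/9. u(3) = (-10/3) - (2/9)·((-10/3) - (-3))/((2/9) - 1) = -24/7.

-24/7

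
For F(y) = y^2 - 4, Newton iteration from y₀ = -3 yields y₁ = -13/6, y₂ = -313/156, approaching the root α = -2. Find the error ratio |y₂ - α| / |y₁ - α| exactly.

1/26

y₁ - α = -13/6 - (-2) = -13/6 + 2 = -1/6, so |y₁ - α| = 1/6.
y₂ - α = -313/156 - (-2) = -313/156 + 2 = -1/156, so |y₂ - α| = 1/156.
Ratio = (1/156) / (1/6) = 1/26.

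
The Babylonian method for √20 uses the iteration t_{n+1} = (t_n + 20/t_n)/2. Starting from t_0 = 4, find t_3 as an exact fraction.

t_1 = (4 + 20/4)/2 = 9/2.
t_2 = (9/2 + 20/(9/2))/2 = 161/36.
t_3 = (161/36 + 20/(161/36))/2 = 51841/11592.

51841/11592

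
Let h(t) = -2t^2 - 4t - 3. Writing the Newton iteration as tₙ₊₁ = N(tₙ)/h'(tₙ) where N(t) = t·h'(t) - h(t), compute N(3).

h'(t) = -4t - 4.
N(t) = t·h'(t) - h(t) = t·(-4t - 4) - (-2t^2 - 4t - 3) = -2t^2 + 3.
N(3) = -15.

-15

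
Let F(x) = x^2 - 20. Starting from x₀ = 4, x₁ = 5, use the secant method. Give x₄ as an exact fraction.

F(4) = -4, F(5) = 5. x₂ = 5 - 5·(5 - 4)/(5 - (-4)) = 40/9.
F(5) = 5, F(40/9) = -20/81. x₃ = (40/9) - (-20/81)·((40/9) - 5)/((-20/81) - 5) = 76/17.
F(40/9) = -20/81, F(76/17) = -4/289. x₄ = (76/17) - (-4/289)·((76/17) - (40/9))/((-4/289) - (-20/81)) = 1525/341.

1525/341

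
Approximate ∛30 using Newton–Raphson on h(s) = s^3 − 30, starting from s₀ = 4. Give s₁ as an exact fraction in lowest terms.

h'(s) = 3s^2.
h(4) = 34, h'(4) = 48, so s₁ = 4 − 34/48 = 79/24.

79/24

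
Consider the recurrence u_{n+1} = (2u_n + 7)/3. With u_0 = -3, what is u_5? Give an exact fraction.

u_1 = (2·(-3) + 7)/3 = 1/3.
u_2 = (2·(1/3) + 7)/3 = 23/9.
u_3 = (2·(23/9) + 7)/3 = 109/27.
u_4 = (2·(109/27) + 7)/3 = 407/81.
u_5 = (2·(407/81) + 7)/3 = 1381/243.

1381/243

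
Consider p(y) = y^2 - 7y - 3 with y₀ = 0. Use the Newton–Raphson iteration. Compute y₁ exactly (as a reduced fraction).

p'(y) = 2y - 7.
p(0) = -3, p'(0) = -7, so y₁ = 0 - (-3)/(-7) = -3/7.

-3/7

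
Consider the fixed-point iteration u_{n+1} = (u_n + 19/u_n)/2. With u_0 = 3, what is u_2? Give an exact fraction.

u_1 = (3 + 19/3)/2 = 14/3.
u_2 = (14/3 + 19/(14/3))/2 = 367/84.

367/84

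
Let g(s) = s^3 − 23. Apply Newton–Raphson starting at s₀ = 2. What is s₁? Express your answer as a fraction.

g'(s) = 3s^2.
g(2) = −15, g'(2) = 12, so s₁ = 2 − (−15)/12 = 13/4.

13/4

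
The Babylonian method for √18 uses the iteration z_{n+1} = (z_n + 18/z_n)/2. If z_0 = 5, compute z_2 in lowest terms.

z_1 = (5 + 18/5)/2 = 43/10.
z_2 = (43/10 + 18/(43/10))/2 = 3649/860.

3649/860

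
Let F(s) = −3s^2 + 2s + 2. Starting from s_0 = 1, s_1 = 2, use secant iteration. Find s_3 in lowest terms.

31/26

F(1) = 1, F(2) = −6. s_2 = 2 − (−6)·(2 − 1)/((−6) − 1) = 8/7.
F(2) = −6, F(8/7) = 18/49. s_3 = (8/7) − (18/49)·((8/7) − 2)/((18/49) − (−6)) = 31/26.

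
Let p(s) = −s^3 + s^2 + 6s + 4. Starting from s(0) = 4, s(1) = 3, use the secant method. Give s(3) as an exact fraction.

1911/589

p(4) = −20, p(3) = 4. s(2) = 3 − 4·(3 − 4)/(4 − (−20)) = 19/6.
p(3) = 4, p(19/6) = 275/216. s(3) = (19/6) − (275/216)·((19/6) − 3)/((275/216) − 4) = 1911/589.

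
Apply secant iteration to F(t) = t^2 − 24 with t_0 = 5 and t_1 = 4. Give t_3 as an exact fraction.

F(5) = 1, F(4) = −8. t_2 = 4 − (−8)·(4 − 5)/((−8) − 1) = 44/9.
F(4) = −8, F(44/9) = −8/81. t_3 = (44/9) − (−8/81)·((44/9) − 4)/((−8/81) − (−8)) = 49/10.

49/10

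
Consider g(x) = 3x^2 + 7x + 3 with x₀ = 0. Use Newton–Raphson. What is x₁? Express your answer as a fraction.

-3/7

g'(x) = 6x + 7.
g(0) = 3, g'(0) = 7, so x₁ = 0 - 3/7 = -3/7.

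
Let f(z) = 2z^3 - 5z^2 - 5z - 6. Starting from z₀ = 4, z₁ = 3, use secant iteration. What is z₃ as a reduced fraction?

24135/6889

f(4) = 22, f(3) = -12. z₂ = 3 - (-12)·(3 - 4)/((-12) - 22) = 57/17.
f(3) = -12, f(57/17) = -17622/4913. z₃ = (57/17) - (-17622/4913)·((57/17) - 3)/((-17622/4913) - (-12)) = 24135/6889.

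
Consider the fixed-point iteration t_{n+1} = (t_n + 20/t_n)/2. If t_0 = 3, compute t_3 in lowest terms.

4858801/1086456

t_1 = (3 + 20/3)/2 = 29/6.
t_2 = (29/6 + 20/(29/6))/2 = 1561/348.
t_3 = (1561/348 + 20/(1561/348))/2 = 4858801/1086456.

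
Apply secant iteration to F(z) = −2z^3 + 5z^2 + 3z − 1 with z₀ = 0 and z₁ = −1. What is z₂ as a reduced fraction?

−1/4

F(0) = −1, F(−1) = 3. z₂ = (−1) − 3·((−1) − 0)/(3 − (−1)) = −1/4.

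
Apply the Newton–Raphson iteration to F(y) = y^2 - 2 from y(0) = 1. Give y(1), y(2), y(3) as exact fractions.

F'(y) = 2y.
F(1) = -1, F'(1) = 2, so y(1) = 1 - (-1)/2 = 3/2.
F(3/2) = 1/4, F'(3/2) = 3, so y(2) = (3/2) - (1/4)/3 = 17/12.
F(17/12) = 1/144, F'(17/12) = 17/6, so y(3) = (17/12) - (1/144)/(17/6) = 577/408.

y(1) = 3/2, y(2) = 17/12, y(3) = 577/408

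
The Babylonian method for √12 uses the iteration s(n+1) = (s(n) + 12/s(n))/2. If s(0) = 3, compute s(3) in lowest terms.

18817/5432

s(1) = (3 + 12/3)/2 = 7/2.
s(2) = (7/2 + 12/(7/2))/2 = 97/28.
s(3) = (97/28 + 12/(97/28))/2 = 18817/5432.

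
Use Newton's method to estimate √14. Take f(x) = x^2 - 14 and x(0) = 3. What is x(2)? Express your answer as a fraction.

f'(x) = 2x.
f(3) = -5, f'(3) = 6, so x(1) = 3 - (-5)/6 = 23/6.
f(23/6) = 25/36, f'(23/6) = 23/3, so x(2) = (23/6) - (25/36)/(23/3) = 1033/276.

1033/276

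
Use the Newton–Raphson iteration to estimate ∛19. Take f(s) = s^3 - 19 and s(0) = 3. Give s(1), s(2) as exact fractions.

f'(s) = 3s^2.
f(3) = 8, f'(3) = 27, so s(1) = 3 - 8/27 = 73/27.
f(73/27) = 15040/19683, f'(73/27) = 5329/243, so s(2) = (73/27) - (15040/19683)/(5329/243) = 1152011/431649.

s(1) = 73/27, s(2) = 1152011/431649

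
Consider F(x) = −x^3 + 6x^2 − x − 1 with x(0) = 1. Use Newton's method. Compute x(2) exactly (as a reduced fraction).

731/1364

F'(x) = −3x^2 + 12x − 1.
F(1) = 3, F'(1) = 8, so x(1) = 1 − 3/8 = 5/8.
F(5/8) = 243/512, F'(5/8) = 341/64, so x(2) = (5/8) − (243/512)/(341/64) = 731/1364.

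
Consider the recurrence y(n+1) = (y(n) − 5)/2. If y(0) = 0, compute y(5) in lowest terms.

−155/32

y(1) = (0 − 5)/2 = −5/2.
y(2) = ((−5/2) − 5)/2 = −15/4.
y(3) = ((−15/4) − 5)/2 = −35/8.
y(4) = ((−35/8) − 5)/2 = −75/16.
y(5) = ((−75/16) − 5)/2 = −155/32.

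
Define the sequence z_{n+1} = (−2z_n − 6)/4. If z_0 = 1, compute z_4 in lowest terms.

z_1 = (−2·1 − 6)/4 = −2.
z_2 = (−2·(−2) − 6)/4 = −1/2.
z_3 = (−2·(−1/2) − 6)/4 = −5/4.
z_4 = (−2·(−5/4) − 6)/4 = −7/8.

−7/8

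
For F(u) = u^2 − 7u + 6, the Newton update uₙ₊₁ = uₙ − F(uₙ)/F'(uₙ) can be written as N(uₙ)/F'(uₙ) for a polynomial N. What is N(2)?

−2

F'(u) = 2u − 7.
N(u) = u·F'(u) − F(u) = u·(2u − 7) − (u^2 − 7u + 6) = u^2 − 6.
N(2) = −2.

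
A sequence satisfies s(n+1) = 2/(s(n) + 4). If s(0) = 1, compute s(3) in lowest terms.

s(1) = 2/(1 + 4) = 2/5.
s(2) = 2/(2/5 + 4) = 5/11.
s(3) = 2/(5/11 + 4) = 22/49.

22/49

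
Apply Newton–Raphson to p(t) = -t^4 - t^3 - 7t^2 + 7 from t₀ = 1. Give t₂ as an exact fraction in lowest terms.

210321/234479

p'(t) = -4t^3 - 3t^2 - 14t.
p(1) = -2, p'(1) = -21, so t₁ = 1 - (-2)/(-21) = 19/21.
p(19/21) = -27400/194481, p'(19/21) = -167485/9261, so t₂ = (19/21) - (-27400/194481)/(-167485/9261) = 210321/234479.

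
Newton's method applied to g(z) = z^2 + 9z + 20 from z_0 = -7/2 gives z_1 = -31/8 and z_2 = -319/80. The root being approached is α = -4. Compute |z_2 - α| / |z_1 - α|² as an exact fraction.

z_1 - α = -31/8 - (-4) = -31/8 + 4 = 1/8, so |z_1 - α| = 1/8.
z_2 - α = -319/80 - (-4) = -319/80 + 4 = 1/80, so |z_2 - α| = 1/80.
|z_1 - α|² = 1/64.
Ratio = (1/80) / (1/64) = 4/5.

4/5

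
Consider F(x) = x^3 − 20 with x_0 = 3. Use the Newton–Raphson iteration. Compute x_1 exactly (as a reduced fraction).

74/27

F'(x) = 3x^2.
F(3) = 7, F'(3) = 27, so x_1 = 3 − 7/27 = 74/27.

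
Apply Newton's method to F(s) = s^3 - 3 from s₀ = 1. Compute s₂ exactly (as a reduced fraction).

F'(s) = 3s^2.
F(1) = -2, F'(1) = 3, so s₁ = 1 - (-2)/3 = 5/3.
F(5/3) = 44/27, F'(5/3) = 25/3, so s₂ = (5/3) - (44/27)/(25/3) = 331/225.

331/225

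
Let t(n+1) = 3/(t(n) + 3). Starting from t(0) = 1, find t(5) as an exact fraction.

t(1) = 3/(1 + 3) = 3/4.
t(2) = 3/(3/4 + 3) = 4/5.
t(3) = 3/(4/5 + 3) = 15/19.
t(4) = 3/(15/19 + 3) = 19/24.
t(5) = 3/(19/24 + 3) = 72/91.

72/91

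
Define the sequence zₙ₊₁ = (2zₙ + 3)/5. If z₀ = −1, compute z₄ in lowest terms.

z₁ = (2·(−1) + 3)/5 = 1/5.
z₂ = (2·(1/5) + 3)/5 = 17/25.
z₃ = (2·(17/25) + 3)/5 = 109/125.
z₄ = (2·(109/125) + 3)/5 = 593/625.

593/625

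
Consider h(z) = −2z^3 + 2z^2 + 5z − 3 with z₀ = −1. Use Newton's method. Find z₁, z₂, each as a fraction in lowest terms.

z₁ = −9/5, z₂ = −4101/2705

h'(z) = −6z^2 + 4z + 5.
h(−1) = −4, h'(−1) = −5, so z₁ = (−1) − (−4)/(−5) = −9/5.
h(−9/5) = 768/125, h'(−9/5) = −541/25, so z₂ = (−9/5) − (768/125)/(−541/25) = −4101/2705.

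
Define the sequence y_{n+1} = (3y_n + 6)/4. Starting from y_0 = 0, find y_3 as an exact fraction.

111/32

y_1 = (3·0 + 6)/4 = 3/2.
y_2 = (3·(3/2) + 6)/4 = 21/8.
y_3 = (3·(21/8) + 6)/4 = 111/32.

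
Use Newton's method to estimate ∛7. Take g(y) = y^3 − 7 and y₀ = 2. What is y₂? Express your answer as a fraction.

18215/9522

g'(y) = 3y^2.
g(2) = 1, g'(2) = 12, so y₁ = 2 − 1/12 = 23/12.
g(23/12) = 71/1728, g'(23/12) = 529/48, so y₂ = (23/12) − (71/1728)/(529/48) = 18215/9522.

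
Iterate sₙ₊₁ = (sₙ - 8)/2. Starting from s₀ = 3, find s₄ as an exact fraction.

-117/16

s₁ = (3 - 8)/2 = -5/2.
s₂ = ((-5/2) - 8)/2 = -21/4.
s₃ = ((-21/4) - 8)/2 = -53/8.
s₄ = ((-53/8) - 8)/2 = -117/16.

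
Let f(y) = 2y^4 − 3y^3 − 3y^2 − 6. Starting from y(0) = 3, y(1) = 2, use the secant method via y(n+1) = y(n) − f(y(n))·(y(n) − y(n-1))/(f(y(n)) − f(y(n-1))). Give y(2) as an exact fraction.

f(3) = 48, f(2) = −10. y(2) = 2 − (−10)·(2 − 3)/((−10) − 48) = 63/29.

63/29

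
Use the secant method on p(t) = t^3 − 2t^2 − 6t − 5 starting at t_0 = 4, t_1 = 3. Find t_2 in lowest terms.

65/17

p(4) = 3, p(3) = −14. t_2 = 3 − (−14)·(3 − 4)/((−14) − 3) = 65/17.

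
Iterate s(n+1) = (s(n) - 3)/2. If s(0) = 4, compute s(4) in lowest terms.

s(1) = (4 - 3)/2 = 1/2.
s(2) = ((1/2) - 3)/2 = -5/4.
s(3) = ((-5/4) - 3)/2 = -17/8.
s(4) = ((-17/8) - 3)/2 = -41/16.

-41/16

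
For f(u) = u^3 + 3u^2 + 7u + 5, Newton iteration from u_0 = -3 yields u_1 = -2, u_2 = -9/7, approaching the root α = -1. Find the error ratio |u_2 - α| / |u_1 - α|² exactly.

2/7

u_1 - α = -2 - (-1) = -2 + 1 = -1, so |u_1 - α| = 1.
u_2 - α = -9/7 - (-1) = -9/7 + 1 = -2/7, so |u_2 - α| = 2/7.
|u_1 - α|² = 1.
Ratio = (2/7) / 1 = 2/7.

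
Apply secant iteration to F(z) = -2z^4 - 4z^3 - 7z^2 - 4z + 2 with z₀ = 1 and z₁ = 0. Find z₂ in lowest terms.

2/17

F(1) = -15, F(0) = 2. z₂ = 0 - 2·(0 - 1)/(2 - (-15)) = 2/17.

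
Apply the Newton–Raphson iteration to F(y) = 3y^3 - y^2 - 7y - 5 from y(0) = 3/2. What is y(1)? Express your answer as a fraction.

92/41

F'(y) = 9y^2 - 2y - 7.
F(3/2) = -61/8, F'(3/2) = 41/4, so y(1) = (3/2) - (-61/8)/(41/4) = 92/41.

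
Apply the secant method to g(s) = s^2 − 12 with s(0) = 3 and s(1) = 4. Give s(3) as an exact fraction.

g(3) = −3, g(4) = 4. s(2) = 4 − 4·(4 − 3)/(4 − (−3)) = 24/7.
g(4) = 4, g(24/7) = −12/49. s(3) = (24/7) − (−12/49)·((24/7) − 4)/((−12/49) − 4) = 45/13.

45/13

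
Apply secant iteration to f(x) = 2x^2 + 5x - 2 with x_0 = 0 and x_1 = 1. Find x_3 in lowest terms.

f(0) = -2, f(1) = 5. x_2 = 1 - 5·(1 - 0)/(5 - (-2)) = 2/7.
f(1) = 5, f(2/7) = -20/49. x_3 = (2/7) - (-20/49)·((2/7) - 1)/((-20/49) - 5) = 18/53.

18/53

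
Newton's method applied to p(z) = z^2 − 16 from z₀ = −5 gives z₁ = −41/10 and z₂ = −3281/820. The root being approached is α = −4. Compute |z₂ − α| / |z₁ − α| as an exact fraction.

1/82

z₁ − α = −41/10 − (−4) = −41/10 + 4 = −1/10, so |z₁ − α| = 1/10.
z₂ − α = −3281/820 − (−4) = −3281/820 + 4 = −1/820, so |z₂ − α| = 1/820.
Ratio = (1/820) / (1/10) = 1/82.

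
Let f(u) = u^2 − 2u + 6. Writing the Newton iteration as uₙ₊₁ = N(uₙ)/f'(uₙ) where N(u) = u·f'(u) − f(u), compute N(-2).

f'(u) = 2u − 2.
N(u) = u·f'(u) − f(u) = u·(2u − 2) − (u^2 − 2u + 6) = u^2 − 6.
N(-2) = −2.

−2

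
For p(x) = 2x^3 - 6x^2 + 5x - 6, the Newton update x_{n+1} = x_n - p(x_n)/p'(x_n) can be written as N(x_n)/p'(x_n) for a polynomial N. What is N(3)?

60

p'(x) = 6x^2 - 12x + 5.
N(x) = x·p'(x) - p(x) = x·(6x^2 - 12x + 5) - (2x^3 - 6x^2 + 5x - 6) = 4x^3 - 6x^2 + 6.
N(3) = 60.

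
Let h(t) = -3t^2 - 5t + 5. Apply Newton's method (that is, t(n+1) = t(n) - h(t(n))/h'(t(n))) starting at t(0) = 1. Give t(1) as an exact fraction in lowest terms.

8/11

h'(t) = -6t - 5.
h(1) = -3, h'(1) = -11, so t(1) = 1 - (-3)/(-11) = 8/11.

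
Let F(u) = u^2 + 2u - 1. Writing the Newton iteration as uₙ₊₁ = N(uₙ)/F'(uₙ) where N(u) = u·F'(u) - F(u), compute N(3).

10

F'(u) = 2u + 2.
N(u) = u·F'(u) - F(u) = u·(2u + 2) - (u^2 + 2u - 1) = u^2 + 1.
N(3) = 10.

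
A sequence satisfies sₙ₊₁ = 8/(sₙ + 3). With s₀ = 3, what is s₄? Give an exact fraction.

s₁ = 8/(3 + 3) = 4/3.
s₂ = 8/(4/3 + 3) = 24/13.
s₃ = 8/(24/13 + 3) = 104/63.
s₄ = 8/(104/63 + 3) = 504/293.

504/293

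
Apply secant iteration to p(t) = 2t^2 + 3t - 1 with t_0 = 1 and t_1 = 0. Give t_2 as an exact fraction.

1/5

p(1) = 4, p(0) = -1. t_2 = 0 - (-1)·(0 - 1)/((-1) - 4) = 1/5.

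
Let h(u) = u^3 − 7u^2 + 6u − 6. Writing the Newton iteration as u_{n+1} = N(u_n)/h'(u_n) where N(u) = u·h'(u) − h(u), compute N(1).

h'(u) = 3u^2 − 14u + 6.
N(u) = u·h'(u) − h(u) = u·(3u^2 − 14u + 6) − (u^3 − 7u^2 + 6u − 6) = 2u^3 − 7u^2 + 6.
N(1) = 1.

1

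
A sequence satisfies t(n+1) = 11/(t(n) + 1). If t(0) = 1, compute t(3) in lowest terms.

t(1) = 11/(1 + 1) = 11/2.
t(2) = 11/(11/2 + 1) = 22/13.
t(3) = 11/(22/13 + 1) = 143/35.

143/35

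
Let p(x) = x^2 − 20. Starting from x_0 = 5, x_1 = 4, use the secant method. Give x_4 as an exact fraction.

p(5) = 5, p(4) = −4. x_2 = 4 − (−4)·(4 − 5)/((−4) − 5) = 40/9.
p(4) = −4, p(40/9) = −20/81. x_3 = (40/9) − (−20/81)·((40/9) − 4)/((−20/81) − (−4)) = 85/19.
p(40/9) = −20/81, p(85/19) = 5/361. x_4 = (85/19) − (5/361)·((85/19) − (40/9))/((5/361) − (−20/81)) = 1364/305.

1364/305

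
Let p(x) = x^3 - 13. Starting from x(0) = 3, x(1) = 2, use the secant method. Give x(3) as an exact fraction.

p(3) = 14, p(2) = -5. x(2) = 2 - (-5)·(2 - 3)/((-5) - 14) = 43/19.
p(2) = -5, p(43/19) = -9660/6859. x(3) = (43/19) - (-9660/6859)·((43/19) - 2)/((-9660/6859) - (-5)) = 11659/4927.

11659/4927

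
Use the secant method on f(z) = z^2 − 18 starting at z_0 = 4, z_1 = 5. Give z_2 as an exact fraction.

f(4) = −2, f(5) = 7. z_2 = 5 − 7·(5 − 4)/(7 − (−2)) = 38/9.

38/9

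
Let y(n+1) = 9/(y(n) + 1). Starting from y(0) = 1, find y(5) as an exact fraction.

1152/389

y(1) = 9/(1 + 1) = 9/2.
y(2) = 9/(9/2 + 1) = 18/11.
y(3) = 9/(18/11 + 1) = 99/29.
y(4) = 9/(99/29 + 1) = 261/128.
y(5) = 9/(261/128 + 1) = 1152/389.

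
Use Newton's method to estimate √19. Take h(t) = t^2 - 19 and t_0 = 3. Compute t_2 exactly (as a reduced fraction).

h'(t) = 2t.
h(3) = -10, h'(3) = 6, so t_1 = 3 - (-10)/6 = 14/3.
h(14/3) = 25/9, h'(14/3) = 28/3, so t_2 = (14/3) - (25/9)/(28/3) = 367/84.

367/84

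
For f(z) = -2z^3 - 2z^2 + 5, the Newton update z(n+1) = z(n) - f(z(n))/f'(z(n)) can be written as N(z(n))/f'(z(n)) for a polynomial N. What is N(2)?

-45

f'(z) = -6z^2 - 4z.
N(z) = z·f'(z) - f(z) = z·(-6z^2 - 4z) - (-2z^3 - 2z^2 + 5) = -4z^3 - 2z^2 - 5.
N(2) = -45.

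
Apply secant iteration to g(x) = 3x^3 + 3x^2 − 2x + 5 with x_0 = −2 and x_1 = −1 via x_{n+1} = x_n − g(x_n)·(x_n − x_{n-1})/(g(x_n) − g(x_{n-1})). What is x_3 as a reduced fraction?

−1367/667

g(−2) = −3, g(−1) = 7. x_2 = (−1) − 7·((−1) − (−2))/(7 − (−3)) = −17/10.
g(−1) = 7, g(−17/10) = 2331/1000. x_3 = (−17/10) − (2331/1000)·((−17/10) − (−1))/((2331/1000) − 7) = −1367/667.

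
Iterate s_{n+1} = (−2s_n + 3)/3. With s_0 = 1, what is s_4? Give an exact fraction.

55/81

s_1 = (−2·1 + 3)/3 = 1/3.
s_2 = (−2·(1/3) + 3)/3 = 7/9.
s_3 = (−2·(7/9) + 3)/3 = 13/27.
s_4 = (−2·(13/27) + 3)/3 = 55/81.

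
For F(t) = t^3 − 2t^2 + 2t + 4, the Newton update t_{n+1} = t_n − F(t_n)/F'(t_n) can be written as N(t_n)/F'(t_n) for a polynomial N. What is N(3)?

F'(t) = 3t^2 − 4t + 2.
N(t) = t·F'(t) − F(t) = t·(3t^2 − 4t + 2) − (t^3 − 2t^2 + 2t + 4) = 2t^3 − 2t^2 − 4.
N(3) = 32.

32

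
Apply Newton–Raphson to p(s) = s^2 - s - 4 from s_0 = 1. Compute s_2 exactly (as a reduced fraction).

p'(s) = 2s - 1.
p(1) = -4, p'(1) = 1, so s_1 = 1 - (-4)/1 = 5.
p(5) = 16, p'(5) = 9, so s_2 = 5 - 16/9 = 29/9.

29/9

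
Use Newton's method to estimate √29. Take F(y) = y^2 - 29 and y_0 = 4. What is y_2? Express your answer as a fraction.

3881/720

F'(y) = 2y.
F(4) = -13, F'(4) = 8, so y_1 = 4 - (-13)/8 = 45/8.
F(45/8) = 169/64, F'(45/8) = 45/4, so y_2 = (45/8) - (169/64)/(45/4) = 3881/720.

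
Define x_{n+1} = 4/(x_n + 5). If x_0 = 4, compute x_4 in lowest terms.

1124/1601

x_1 = 4/(4 + 5) = 4/9.
x_2 = 4/(4/9 + 5) = 36/49.
x_3 = 4/(36/49 + 5) = 196/281.
x_4 = 4/(196/281 + 5) = 1124/1601.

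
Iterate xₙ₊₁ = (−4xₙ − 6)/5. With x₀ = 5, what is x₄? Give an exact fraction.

1034/625

x₁ = (−4·5 − 6)/5 = −26/5.
x₂ = (−4·(−26/5) − 6)/5 = 74/25.
x₃ = (−4·(74/25) − 6)/5 = −446/125.
x₄ = (−4·(−446/125) − 6)/5 = 1034/625.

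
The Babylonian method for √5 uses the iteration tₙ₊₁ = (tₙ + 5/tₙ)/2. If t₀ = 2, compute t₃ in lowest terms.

51841/23184

t₁ = (2 + 5/2)/2 = 9/4.
t₂ = (9/4 + 5/(9/4))/2 = 161/72.
t₃ = (161/72 + 5/(161/72))/2 = 51841/23184.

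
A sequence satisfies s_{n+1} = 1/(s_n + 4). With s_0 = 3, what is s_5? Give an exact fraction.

521/2207

s_1 = 1/(3 + 4) = 1/7.
s_2 = 1/(1/7 + 4) = 7/29.
s_3 = 1/(7/29 + 4) = 29/123.
s_4 = 1/(29/123 + 4) = 123/521.
s_5 = 1/(123/521 + 4) = 521/2207.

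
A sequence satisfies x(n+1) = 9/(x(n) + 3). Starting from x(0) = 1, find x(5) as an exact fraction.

x(1) = 9/(1 + 3) = 9/4.
x(2) = 9/(9/4 + 3) = 12/7.
x(3) = 9/(12/7 + 3) = 21/11.
x(4) = 9/(21/11 + 3) = 11/6.
x(5) = 9/(11/6 + 3) = 54/29.

54/29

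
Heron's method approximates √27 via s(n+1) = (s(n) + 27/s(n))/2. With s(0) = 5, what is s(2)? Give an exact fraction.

1351/260

s(1) = (5 + 27/5)/2 = 26/5.
s(2) = (26/5 + 27/(26/5))/2 = 1351/260.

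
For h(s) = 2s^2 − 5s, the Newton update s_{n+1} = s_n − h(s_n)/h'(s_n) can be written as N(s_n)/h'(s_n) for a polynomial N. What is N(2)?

8

h'(s) = 4s − 5.
N(s) = s·h'(s) − h(s) = s·(4s − 5) − (2s^2 − 5s) = 2s^2.
N(2) = 8.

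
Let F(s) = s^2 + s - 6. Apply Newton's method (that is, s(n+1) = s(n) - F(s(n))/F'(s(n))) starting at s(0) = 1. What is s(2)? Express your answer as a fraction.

F'(s) = 2s + 1.
F(1) = -4, F'(1) = 3, so s(1) = 1 - (-4)/3 = 7/3.
F(7/3) = 16/9, F'(7/3) = 17/3, so s(2) = (7/3) - (16/9)/(17/3) = 103/51.

103/51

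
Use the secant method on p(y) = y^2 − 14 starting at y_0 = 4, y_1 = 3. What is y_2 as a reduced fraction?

26/7

p(4) = 2, p(3) = −5. y_2 = 3 − (−5)·(3 − 4)/((−5) − 2) = 26/7.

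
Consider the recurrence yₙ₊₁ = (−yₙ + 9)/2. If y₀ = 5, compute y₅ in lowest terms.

y₁ = (−5 + 9)/2 = 2.
y₂ = (−2 + 9)/2 = 7/2.
y₃ = (−(7/2) + 9)/2 = 11/4.
y₄ = (−(11/4) + 9)/2 = 25/8.
y₅ = (−(25/8) + 9)/2 = 47/16.

47/16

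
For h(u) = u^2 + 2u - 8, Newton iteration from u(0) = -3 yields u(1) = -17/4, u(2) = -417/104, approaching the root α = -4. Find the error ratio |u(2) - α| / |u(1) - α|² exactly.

u(1) - α = -17/4 - (-4) = -17/4 + 4 = -1/4, so |u(1) - α| = 1/4.
u(2) - α = -417/104 - (-4) = -417/104 + 4 = -1/104, so |u(2) - α| = 1/104.
|u(1) - α|² = 1/16.
Ratio = (1/104) / (1/16) = 2/13.

2/13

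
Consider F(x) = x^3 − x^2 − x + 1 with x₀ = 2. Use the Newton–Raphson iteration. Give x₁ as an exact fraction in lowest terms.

11/7

F'(x) = 3x^2 − 2x − 1.
F(2) = 3, F'(2) = 7, so x₁ = 2 − 3/7 = 11/7.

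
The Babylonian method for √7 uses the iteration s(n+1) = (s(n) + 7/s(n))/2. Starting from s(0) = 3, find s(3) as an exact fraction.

s(1) = (3 + 7/3)/2 = 8/3.
s(2) = (8/3 + 7/(8/3))/2 = 127/48.
s(3) = (127/48 + 7/(127/48))/2 = 32257/12192.

32257/12192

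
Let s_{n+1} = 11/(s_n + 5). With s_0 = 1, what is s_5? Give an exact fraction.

19866/12011

s_1 = 11/(1 + 5) = 11/6.
s_2 = 11/(11/6 + 5) = 66/41.
s_3 = 11/(66/41 + 5) = 451/271.
s_4 = 11/(451/271 + 5) = 2981/1806.
s_5 = 11/(2981/1806 + 5) = 19866/12011.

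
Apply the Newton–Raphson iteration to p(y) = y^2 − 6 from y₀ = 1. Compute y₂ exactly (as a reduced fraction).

p'(y) = 2y.
p(1) = −5, p'(1) = 2, so y₁ = 1 − (−5)/2 = 7/2.
p(7/2) = 25/4, p'(7/2) = 7, so y₂ = (7/2) − (25/4)/7 = 73/28.

73/28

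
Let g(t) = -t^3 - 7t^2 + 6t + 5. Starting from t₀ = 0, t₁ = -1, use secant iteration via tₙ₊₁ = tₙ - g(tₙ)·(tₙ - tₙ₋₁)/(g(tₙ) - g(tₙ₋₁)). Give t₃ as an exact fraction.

-1055/2063

g(0) = 5, g(-1) = -7. t₂ = (-1) - (-7)·((-1) - 0)/((-7) - 5) = -5/12.
g(-1) = -7, g(-5/12) = 2345/1728. t₃ = (-5/12) - (2345/1728)·((-5/12) - (-1))/((2345/1728) - (-7)) = -1055/2063.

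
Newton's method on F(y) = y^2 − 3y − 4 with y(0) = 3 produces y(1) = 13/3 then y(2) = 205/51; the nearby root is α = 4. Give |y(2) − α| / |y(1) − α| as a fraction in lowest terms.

1/17

y(1) − α = 13/3 − 4 = 1/3, so |y(1) − α| = 1/3.
y(2) − α = 205/51 − 4 = 1/51, so |y(2) − α| = 1/51.
Ratio = (1/51) / (1/3) = 1/17.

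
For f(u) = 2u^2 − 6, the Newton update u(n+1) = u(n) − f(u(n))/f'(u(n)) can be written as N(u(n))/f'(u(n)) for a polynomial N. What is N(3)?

f'(u) = 4u.
N(u) = u·f'(u) − f(u) = u·(4u) − (2u^2 − 6) = 2u^2 + 6.
N(3) = 24.

24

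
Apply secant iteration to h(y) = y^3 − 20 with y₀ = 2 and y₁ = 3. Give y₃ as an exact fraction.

h(2) = −12, h(3) = 7. y₂ = 3 − 7·(3 − 2)/(7 − (−12)) = 50/19.
h(3) = 7, h(50/19) = −12180/6859. y₃ = (50/19) − (−12180/6859)·((50/19) − 3)/((−12180/6859) − 7) = 23270/8599.

23270/8599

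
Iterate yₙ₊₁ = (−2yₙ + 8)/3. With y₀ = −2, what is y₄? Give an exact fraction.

y₁ = (−2·(−2) + 8)/3 = 4.
y₂ = (−2·4 + 8)/3 = 0.
y₃ = (−2·0 + 8)/3 = 8/3.
y₄ = (−2·(8/3) + 8)/3 = 8/9.

8/9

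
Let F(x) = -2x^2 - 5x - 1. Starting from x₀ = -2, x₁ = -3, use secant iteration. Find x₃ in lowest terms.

-61/27

F(-2) = 1, F(-3) = -4. x₂ = (-3) - (-4)·((-3) - (-2))/((-4) - 1) = -11/5.
F(-3) = -4, F(-11/5) = 8/25. x₃ = (-11/5) - (8/25)·((-11/5) - (-3))/((8/25) - (-4)) = -61/27.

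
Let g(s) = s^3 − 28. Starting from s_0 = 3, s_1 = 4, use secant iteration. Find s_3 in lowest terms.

12901/4252

g(3) = −1, g(4) = 36. s_2 = 4 − 36·(4 − 3)/(36 − (−1)) = 112/37.
g(4) = 36, g(112/37) = −13356/50653. s_3 = (112/37) − (−13356/50653)·((112/37) − 4)/((−13356/50653) − 36) = 12901/4252.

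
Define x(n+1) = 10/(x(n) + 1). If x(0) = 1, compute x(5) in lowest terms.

190/59

x(1) = 10/(1 + 1) = 5.
x(2) = 10/(5 + 1) = 5/3.
x(3) = 10/(5/3 + 1) = 15/4.
x(4) = 10/(15/4 + 1) = 40/19.
x(5) = 10/(40/19 + 1) = 190/59.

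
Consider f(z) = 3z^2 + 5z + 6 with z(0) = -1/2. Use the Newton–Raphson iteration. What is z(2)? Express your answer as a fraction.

-939/688

f'(z) = 6z + 5.
f(-1/2) = 17/4, f'(-1/2) = 2, so z(1) = (-1/2) - (17/4)/2 = -21/8.
f(-21/8) = 867/64, f'(-21/8) = -43/4, so z(2) = (-21/8) - (867/64)/(-43/4) = -939/688.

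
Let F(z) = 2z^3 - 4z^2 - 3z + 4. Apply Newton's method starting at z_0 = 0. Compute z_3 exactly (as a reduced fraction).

F'(z) = 6z^2 - 8z - 3.
F(0) = 4, F'(0) = -3, so z_1 = 0 - 4/(-3) = 4/3.
F(4/3) = -64/27, F'(4/3) = -3, so z_2 = (4/3) - (-64/27)/(-3) = 44/81.
F(44/81) = 802816/531441, F'(44/81) = -12193/2187, so z_3 = (44/81) - (802816/531441)/(-12193/2187) = 2412292/2962899.

2412292/2962899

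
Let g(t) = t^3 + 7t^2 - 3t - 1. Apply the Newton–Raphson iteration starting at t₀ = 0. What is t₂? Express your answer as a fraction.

-23/99

g'(t) = 3t^2 + 14t - 3.
g(0) = -1, g'(0) = -3, so t₁ = 0 - (-1)/(-3) = -1/3.
g(-1/3) = 20/27, g'(-1/3) = -22/3, so t₂ = (-1/3) - (20/27)/(-22/3) = -23/99.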